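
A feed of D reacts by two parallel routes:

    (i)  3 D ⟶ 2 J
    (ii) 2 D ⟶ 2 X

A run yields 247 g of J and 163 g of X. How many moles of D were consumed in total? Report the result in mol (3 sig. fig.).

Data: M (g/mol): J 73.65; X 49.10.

8.35 mol

n(J) = 247 / 73.65 = 3.354 mol
n(X) = 163 / 49.10 = 3.320 mol
n(D) via (i) = (3/2)×3.354 = 5.031 mol
n(D) via (ii) = (2/2)×3.320 = 3.320 mol
total n(D) = 5.031 + 3.320 = 8.351 mol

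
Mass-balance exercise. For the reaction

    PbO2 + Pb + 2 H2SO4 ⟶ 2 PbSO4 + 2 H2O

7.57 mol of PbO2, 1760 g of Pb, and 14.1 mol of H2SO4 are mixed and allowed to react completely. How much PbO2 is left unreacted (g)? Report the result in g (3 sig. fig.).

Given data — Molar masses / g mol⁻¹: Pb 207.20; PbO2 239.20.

n(PbO2) = 7.570 mol
n(Pb) = 1760 / 207.20 = 8.494 mol
n(H2SO4) = 14.10 mol
n/ν for PbO2 = 7.570/1 = 7.570
n/ν for Pb = 8.494/1 = 8.494
n/ν for H2SO4 = 14.10/2 = 7.050
Smallest n/ν is H2SO4 → limiting reagent.
PbO2 consumed = (1/2) × 14.10 = 7.050 mol
PbO2 remaining = 7.570 − 7.050 = 0.5200 mol
mass = 0.5200 × 239.20 = 124.4 g

124 g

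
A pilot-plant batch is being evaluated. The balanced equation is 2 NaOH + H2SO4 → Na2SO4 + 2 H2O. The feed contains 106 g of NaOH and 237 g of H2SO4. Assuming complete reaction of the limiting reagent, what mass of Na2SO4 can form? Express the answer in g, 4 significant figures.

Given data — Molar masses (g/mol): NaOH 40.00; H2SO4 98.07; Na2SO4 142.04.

n(NaOH) = 106.0 / 40.00 = 2.650 mol
n(H2SO4) = 237.0 / 98.07 = 2.417 mol
n/ν for NaOH = 2.650/2 = 1.325
n/ν for H2SO4 = 2.417/1 = 2.417
Smallest n/ν is NaOH → limiting reagent.
n(Na2SO4) = (1/2) × 2.650 = 1.325 mol
mass = 1.325 × 142.04 = 188.2 g

188.2 g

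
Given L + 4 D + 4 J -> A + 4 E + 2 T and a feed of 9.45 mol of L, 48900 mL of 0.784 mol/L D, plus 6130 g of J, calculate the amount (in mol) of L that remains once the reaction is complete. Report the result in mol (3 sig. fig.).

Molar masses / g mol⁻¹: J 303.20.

n(L) = 9.450 mol
n(D) = 0.784 × 48900/1000 = 38.34 mol
n(J) = 6130 / 303.20 = 20.22 mol
n/ν for L = 9.450/1 = 9.450
n/ν for D = 38.34/4 = 9.585
n/ν for J = 20.22/4 = 5.055
Smallest n/ν is J → limiting reagent.
L consumed = (1/4) × 20.22 = 5.055 mol
L remaining = 9.450 − 5.055 = 4.395 mol

4.40 mol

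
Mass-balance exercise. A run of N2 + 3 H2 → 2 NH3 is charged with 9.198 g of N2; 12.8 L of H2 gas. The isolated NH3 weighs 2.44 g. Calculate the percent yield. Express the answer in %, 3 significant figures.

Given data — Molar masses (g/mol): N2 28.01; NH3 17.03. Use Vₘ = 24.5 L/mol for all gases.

41.1 %

n(N2) = 9.198 / 28.01 = 0.3284 mol
n(H2) = 12.80 / 24.5 = 0.5224 mol
n/ν for N2 = 0.3284/1 = 0.3284
n/ν for H2 = 0.5224/3 = 0.1741
Smallest n/ν is H2 → limiting reagent.
theoretical n(NH3) = (2/3) × 0.5224 = 0.3483 mol → 5.932 g
% yield = 2.44 / 5.932 × 100 = 41.13 %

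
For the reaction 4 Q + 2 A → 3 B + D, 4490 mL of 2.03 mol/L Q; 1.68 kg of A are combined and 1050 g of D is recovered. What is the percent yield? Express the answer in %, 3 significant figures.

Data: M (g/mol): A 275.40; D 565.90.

81.4 %

n(Q) = 2.03 × 4490/1000 = 9.115 mol
n(A) = 1.680×1000 / 275.40 = 6.100 mol
n/ν for Q = 9.115/4 = 2.279
n/ν for A = 6.100/2 = 3.050
Smallest n/ν is Q → limiting reagent.
theoretical n(D) = (1/4) × 9.115 = 2.279 mol → 1290 g
% yield = 1050 / 1290 × 100 = 81.40 %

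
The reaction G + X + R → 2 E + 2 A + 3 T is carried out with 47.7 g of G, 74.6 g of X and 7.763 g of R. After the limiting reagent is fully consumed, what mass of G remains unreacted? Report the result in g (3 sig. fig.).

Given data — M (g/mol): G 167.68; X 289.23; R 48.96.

n(G) = 47.70 / 167.68 = 0.2845 mol
n(X) = 74.60 / 289.23 = 0.2579 mol
n(R) = 7.763 / 48.96 = 0.1586 mol
n/ν for G = 0.2845/1 = 0.2845
n/ν for X = 0.2579/1 = 0.2579
n/ν for R = 0.1586/1 = 0.1586
Smallest n/ν is R → limiting reagent.
G consumed = (1/1) × 0.1586 = 0.1586 mol
G remaining = 0.2845 − 0.1586 = 0.1259 mol
mass = 0.1259 × 167.68 = 21.11 g

21.1 g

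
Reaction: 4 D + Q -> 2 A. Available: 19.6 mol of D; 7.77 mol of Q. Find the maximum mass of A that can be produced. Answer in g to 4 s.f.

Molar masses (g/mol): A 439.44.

4307 g

n(D) = 19.60 mol
n(Q) = 7.770 mol
n/ν for D = 19.60/4 = 4.900
n/ν for Q = 7.770/1 = 7.770
Smallest n/ν is D → limiting reagent.
n(A) = (2/4) × 19.60 = 9.800 mol
mass = 9.800 × 439.44 = 4307 g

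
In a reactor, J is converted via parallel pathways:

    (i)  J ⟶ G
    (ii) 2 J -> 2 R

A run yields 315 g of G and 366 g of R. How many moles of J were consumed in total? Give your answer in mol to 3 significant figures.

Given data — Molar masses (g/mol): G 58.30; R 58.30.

11.7 mol

n(G) = 315 / 58.30 = 5.403 mol
n(R) = 366 / 58.30 = 6.278 mol
n(J) via (i) = (1/1)×5.403 = 5.403 mol
n(J) via (ii) = (2/2)×6.278 = 6.278 mol
total n(J) = 5.403 + 6.278 = 11.68 mol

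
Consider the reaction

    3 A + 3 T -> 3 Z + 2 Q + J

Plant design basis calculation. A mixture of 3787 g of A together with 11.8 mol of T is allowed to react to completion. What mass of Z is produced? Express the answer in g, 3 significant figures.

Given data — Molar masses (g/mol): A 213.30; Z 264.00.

3120 g

n(A) = 3787 / 213.30 = 17.75 mol
n(T) = 11.80 mol
n/ν → A: 5.917, T: 3.933; T is limiting.
n(Z) = (3/3) × 11.80 = 11.80 mol
mass = 11.80 × 264.00 = 3115 g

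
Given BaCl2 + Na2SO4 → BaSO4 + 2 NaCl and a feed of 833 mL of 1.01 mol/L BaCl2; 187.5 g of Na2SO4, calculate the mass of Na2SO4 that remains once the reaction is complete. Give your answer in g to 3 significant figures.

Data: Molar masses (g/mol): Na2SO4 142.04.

68.0 g

n(BaCl2) = 1.01 × 833.0/1000 = 0.8413 mol
n(Na2SO4) = 187.5 / 142.04 = 1.320 mol
n/ν for BaCl2 = 0.8413/1 = 0.8413
n/ν for Na2SO4 = 1.320/1 = 1.320
Smallest n/ν is BaCl2 → limiting reagent.
Na2SO4 consumed = (1/1) × 0.8413 = 0.8413 mol
Na2SO4 remaining = 1.320 − 0.8413 = 0.4787 mol
mass = 0.4787 × 142.04 = 67.99 g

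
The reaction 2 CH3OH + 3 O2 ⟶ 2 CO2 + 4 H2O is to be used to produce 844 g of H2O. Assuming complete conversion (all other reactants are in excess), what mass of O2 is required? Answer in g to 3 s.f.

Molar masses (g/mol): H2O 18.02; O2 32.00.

1120 g

n(H2O) = 844 / 18.02 = 46.84 mol
n(O2) = (3/4) × 46.84 = 35.13 mol
mass = 35.13 × 32.00 = 1124 g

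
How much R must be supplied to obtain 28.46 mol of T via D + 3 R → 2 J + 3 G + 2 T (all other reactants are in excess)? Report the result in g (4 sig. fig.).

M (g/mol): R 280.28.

11970 g

n(T) = 28.46 mol
n(R) = (3/2) × 28.46 = 42.69 mol
mass = 42.69 × 280.28 = 11970 g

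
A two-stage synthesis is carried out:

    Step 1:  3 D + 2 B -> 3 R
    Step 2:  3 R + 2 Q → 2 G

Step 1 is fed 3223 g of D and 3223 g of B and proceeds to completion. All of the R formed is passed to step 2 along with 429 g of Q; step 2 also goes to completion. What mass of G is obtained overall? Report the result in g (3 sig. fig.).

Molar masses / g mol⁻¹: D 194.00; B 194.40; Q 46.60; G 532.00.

4900 g

Step 1:
n(D) = 3223 / 194.00 = 16.61 mol
n(B) = 3223 / 194.40 = 16.58 mol
n/ν for D = 16.61/3 = 5.537
n/ν for B = 16.58/2 = 8.290
Smallest n/ν is D → limiting reagent.
n(R) produced = (3/3) × 16.61 = 16.61 mol
Step 2:
n(R) available = 16.61 mol
n(Q) = 429.0 / 46.60 = 9.206 mol
n/ν for R = 16.61/3 = 5.537
n/ν for Q = 9.206/2 = 4.603
Smallest n/ν is Q → limiting reagent.
n(G) = (2/2) × 9.206 = 9.206 mol
mass = 9.206 × 532.00 = 4898 g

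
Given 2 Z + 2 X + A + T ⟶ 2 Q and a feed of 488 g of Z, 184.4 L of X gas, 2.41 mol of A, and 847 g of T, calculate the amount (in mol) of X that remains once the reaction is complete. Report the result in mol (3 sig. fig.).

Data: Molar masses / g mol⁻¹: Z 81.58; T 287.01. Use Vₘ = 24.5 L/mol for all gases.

n(Z) = 488.0 / 81.58 = 5.982 mol
n(X) = 184.4 / 24.5 = 7.527 mol
n(A) = 2.410 mol
n(T) = 847.0 / 287.01 = 2.951 mol
n/ν for Z = 5.982/2 = 2.991
n/ν for X = 7.527/2 = 3.764
n/ν for A = 2.410/1 = 2.410
n/ν for T = 2.951/1 = 2.951
Smallest n/ν is A → limiting reagent.
X consumed = (2/1) × 2.410 = 4.820 mol
X remaining = 7.527 − 4.820 = 2.707 mol

2.71 mol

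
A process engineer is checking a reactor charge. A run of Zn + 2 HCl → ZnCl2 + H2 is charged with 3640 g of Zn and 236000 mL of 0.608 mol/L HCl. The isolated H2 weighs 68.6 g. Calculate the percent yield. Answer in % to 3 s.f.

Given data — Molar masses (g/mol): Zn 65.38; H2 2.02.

61.0 %

n(Zn) = 3640 / 65.38 = 55.67 mol
n(HCl) = 0.608 × 236000/1000 = 143.5 mol
n/ν → Zn: 55.67, HCl: 71.75; Zn is limiting.
theoretical n(H2) = (1/1) × 55.67 = 55.67 mol → 112.5 g
% yield = 68.6 / 112.5 × 100 = 60.98 %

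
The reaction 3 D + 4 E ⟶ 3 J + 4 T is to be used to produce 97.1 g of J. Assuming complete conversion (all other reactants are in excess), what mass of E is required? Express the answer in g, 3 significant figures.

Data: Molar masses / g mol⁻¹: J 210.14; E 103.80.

64.0 g

n(J) = 97.1 / 210.14 = 0.4621 mol
n(E) = (4/3) × 0.4621 = 0.6161 mol
mass = 0.6161 × 103.80 = 63.95 g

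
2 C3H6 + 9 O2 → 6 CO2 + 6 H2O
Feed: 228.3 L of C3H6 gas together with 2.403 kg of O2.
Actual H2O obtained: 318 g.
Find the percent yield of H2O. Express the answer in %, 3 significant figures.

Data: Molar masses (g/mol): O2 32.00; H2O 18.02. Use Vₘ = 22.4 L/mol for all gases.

57.7 %

n(C3H6) = 228.3 / 22.4 = 10.19 mol
n(O2) = 2.403×1000 / 32.00 = 75.09 mol
n/ν → C3H6: 5.095, O2: 8.343; C3H6 is limiting.
theoretical n(H2O) = (6/2) × 10.19 = 30.57 mol → 550.9 g
% yield = 318 / 550.9 × 100 = 57.72 %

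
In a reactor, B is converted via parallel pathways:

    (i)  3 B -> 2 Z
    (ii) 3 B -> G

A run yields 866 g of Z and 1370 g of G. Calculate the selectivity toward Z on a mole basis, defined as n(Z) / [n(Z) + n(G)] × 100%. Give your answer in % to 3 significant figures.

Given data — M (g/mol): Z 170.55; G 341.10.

n(Z) = 866 / 170.55 = 5.078 mol
n(G) = 1370 / 341.10 = 4.016 mol
selectivity = 5.078/(5.078+4.016) × 100 = 55.84 %

55.8 %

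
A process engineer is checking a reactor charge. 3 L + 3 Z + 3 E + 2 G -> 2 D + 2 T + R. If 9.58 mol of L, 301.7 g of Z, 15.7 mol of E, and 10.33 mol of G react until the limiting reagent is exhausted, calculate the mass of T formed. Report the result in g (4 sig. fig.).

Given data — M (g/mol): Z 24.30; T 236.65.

1511 g

n(L) = 9.580 mol
n(Z) = 301.7 / 24.30 = 12.42 mol
n(E) = 15.70 mol
n(G) = 10.33 mol
n/ν → L: 3.193, Z: 4.140, E: 5.233, G: 5.165; L is limiting.
n(T) = (2/3) × 9.580 = 6.387 mol
mass = 6.387 × 236.65 = 1511 g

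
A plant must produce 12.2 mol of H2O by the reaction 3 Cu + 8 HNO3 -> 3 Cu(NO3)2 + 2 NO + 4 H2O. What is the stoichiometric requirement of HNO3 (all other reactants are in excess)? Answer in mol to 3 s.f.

n(H2O) = 12.20 mol
n(HNO3) = (8/4) × 12.20 = 24.40 mol

24.4 mol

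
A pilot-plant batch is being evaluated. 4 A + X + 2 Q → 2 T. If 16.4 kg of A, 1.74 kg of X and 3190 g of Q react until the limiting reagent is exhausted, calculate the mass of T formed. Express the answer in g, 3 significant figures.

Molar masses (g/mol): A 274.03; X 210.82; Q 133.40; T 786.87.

13000 g

n(A) = 16.40×1000 / 274.03 = 59.85 mol
n(X) = 1.740×1000 / 210.82 = 8.253 mol
n(Q) = 3190 / 133.40 = 23.91 mol
n/ν → A: 14.96, X: 8.253, Q: 11.96; X is limiting.
n(T) = (2/1) × 8.253 = 16.51 mol
mass = 16.51 × 786.87 = 12990 g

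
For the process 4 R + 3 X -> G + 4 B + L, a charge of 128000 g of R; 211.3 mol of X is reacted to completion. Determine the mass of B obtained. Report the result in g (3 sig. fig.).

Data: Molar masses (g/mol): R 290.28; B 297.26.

83700 g

n(R) = 128000 / 290.28 = 441.0 mol
n(X) = 211.3 mol
n/ν for R = 441.0/4 = 110.3
n/ν for X = 211.3/3 = 70.43
Smallest n/ν is X → limiting reagent.
n(B) = (4/3) × 211.3 = 281.7 mol
mass = 281.7 × 297.26 = 83740 g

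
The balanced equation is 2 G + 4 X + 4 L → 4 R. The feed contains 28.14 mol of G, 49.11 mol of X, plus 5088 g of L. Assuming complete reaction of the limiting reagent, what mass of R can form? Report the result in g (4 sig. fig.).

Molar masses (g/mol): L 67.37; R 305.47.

n(G) = 28.14 mol
n(X) = 49.11 mol
n(L) = 5088 / 67.37 = 75.52 mol
n/ν → G: 14.07, X: 12.28, L: 18.88; X is limiting.
n(R) = (4/4) × 49.11 = 49.11 mol
mass = 49.11 × 305.47 = 15000 g

15000 g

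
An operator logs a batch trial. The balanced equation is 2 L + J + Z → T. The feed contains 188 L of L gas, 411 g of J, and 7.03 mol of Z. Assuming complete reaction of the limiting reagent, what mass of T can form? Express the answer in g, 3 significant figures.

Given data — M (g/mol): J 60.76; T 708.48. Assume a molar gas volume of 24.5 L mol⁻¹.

n(L) = 188.0 / 24.5 = 7.673 mol
n(J) = 411.0 / 60.76 = 6.764 mol
n(Z) = 7.030 mol
n/ν for L = 7.673/2 = 3.837
n/ν for J = 6.764/1 = 6.764
n/ν for Z = 7.030/1 = 7.030
Smallest n/ν is L → limiting reagent.
n(T) = (1/2) × 7.673 = 3.837 mol
mass = 3.837 × 708.48 = 2718 g

2720 g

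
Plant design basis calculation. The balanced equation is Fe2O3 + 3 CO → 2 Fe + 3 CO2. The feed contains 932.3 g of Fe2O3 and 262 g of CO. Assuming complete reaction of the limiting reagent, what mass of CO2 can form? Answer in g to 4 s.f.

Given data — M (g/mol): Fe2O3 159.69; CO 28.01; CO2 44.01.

n(Fe2O3) = 932.3 / 159.69 = 5.838 mol
n(CO) = 262.0 / 28.01 = 9.354 mol
n/ν for Fe2O3 = 5.838/1 = 5.838
n/ν for CO = 9.354/3 = 3.118
Smallest n/ν is CO → limiting reagent.
n(CO2) = (3/3) × 9.354 = 9.354 mol
mass = 9.354 × 44.01 = 411.7 g

411.7 g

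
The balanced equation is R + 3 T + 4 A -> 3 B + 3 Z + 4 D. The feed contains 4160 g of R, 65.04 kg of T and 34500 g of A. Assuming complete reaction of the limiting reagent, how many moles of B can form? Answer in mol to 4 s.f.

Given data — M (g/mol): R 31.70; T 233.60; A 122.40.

211.4 mol

n(R) = 4160 / 31.70 = 131.2 mol
n(T) = 65.04×1000 / 233.60 = 278.4 mol
n(A) = 34500 / 122.40 = 281.9 mol
n/ν → R: 131.2, T: 92.80, A: 70.48; A is limiting.
n(B) = (3/4) × 281.9 = 211.4 mol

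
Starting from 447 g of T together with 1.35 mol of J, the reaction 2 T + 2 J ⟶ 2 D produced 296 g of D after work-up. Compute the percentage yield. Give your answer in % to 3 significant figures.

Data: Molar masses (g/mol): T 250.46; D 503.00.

43.6 %

n(T) = 447.0 / 250.46 = 1.785 mol
n(J) = 1.350 mol
n/ν for T = 1.785/2 = 0.8925
n/ν for J = 1.350/2 = 0.6750
Smallest n/ν is J → limiting reagent.
theoretical n(D) = (2/2) × 1.350 = 1.350 mol → 679.1 g
% yield = 296 / 679.1 × 100 = 43.59 %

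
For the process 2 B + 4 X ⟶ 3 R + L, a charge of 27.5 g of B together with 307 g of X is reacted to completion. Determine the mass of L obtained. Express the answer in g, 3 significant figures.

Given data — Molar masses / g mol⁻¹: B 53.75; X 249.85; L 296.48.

75.8 g

n(B) = 27.50 / 53.75 = 0.5116 mol
n(X) = 307.0 / 249.85 = 1.229 mol
n/ν for B = 0.5116/2 = 0.2558
n/ν for X = 1.229/4 = 0.3073
Smallest n/ν is B → limiting reagent.
n(L) = (1/2) × 0.5116 = 0.2558 mol
mass = 0.2558 × 296.48 = 75.84 g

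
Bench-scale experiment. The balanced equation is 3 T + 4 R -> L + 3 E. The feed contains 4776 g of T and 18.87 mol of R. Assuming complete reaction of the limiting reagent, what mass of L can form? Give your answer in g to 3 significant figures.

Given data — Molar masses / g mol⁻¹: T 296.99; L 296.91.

1400 g

n(T) = 4776 / 296.99 = 16.08 mol
n(R) = 18.87 mol
n/ν for T = 16.08/3 = 5.360
n/ν for R = 18.87/4 = 4.718
Smallest n/ν is R → limiting reagent.
n(L) = (1/4) × 18.87 = 4.718 mol
mass = 4.718 × 296.91 = 1401 g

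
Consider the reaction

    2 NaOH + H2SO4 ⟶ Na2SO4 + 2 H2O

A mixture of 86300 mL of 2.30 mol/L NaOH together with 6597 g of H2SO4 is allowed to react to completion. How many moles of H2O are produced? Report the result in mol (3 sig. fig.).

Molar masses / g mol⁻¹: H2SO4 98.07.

135 mol

n(NaOH) = 2.30 × 86300/1000 = 198.5 mol
n(H2SO4) = 6597 / 98.07 = 67.27 mol
n/ν for NaOH = 198.5/2 = 99.25
n/ν for H2SO4 = 67.27/1 = 67.27
Smallest n/ν is H2SO4 → limiting reagent.
n(H2O) = (2/1) × 67.27 = 134.5 mol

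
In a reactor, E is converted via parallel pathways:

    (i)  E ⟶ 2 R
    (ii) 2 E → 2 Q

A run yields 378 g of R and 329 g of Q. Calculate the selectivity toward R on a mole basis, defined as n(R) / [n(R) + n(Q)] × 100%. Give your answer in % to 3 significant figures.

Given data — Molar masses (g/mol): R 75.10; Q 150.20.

69.7 %

n(R) = 378 / 75.10 = 5.033 mol
n(Q) = 329 / 150.20 = 2.190 mol
selectivity = 5.033/(5.033+2.190) × 100 = 69.68 %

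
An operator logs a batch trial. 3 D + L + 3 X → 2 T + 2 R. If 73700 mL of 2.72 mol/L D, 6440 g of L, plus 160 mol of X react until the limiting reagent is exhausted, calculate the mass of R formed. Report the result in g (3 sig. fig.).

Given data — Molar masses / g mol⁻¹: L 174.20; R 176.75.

13100 g

n(D) = 2.72 × 73700/1000 = 200.5 mol
n(L) = 6440 / 174.20 = 36.97 mol
n(X) = 160.0 mol
n/ν for D = 200.5/3 = 66.83
n/ν for L = 36.97/1 = 36.97
n/ν for X = 160.0/3 = 53.33
Smallest n/ν is L → limiting reagent.
n(R) = (2/1) × 36.97 = 73.94 mol
mass = 73.94 × 176.75 = 13070 g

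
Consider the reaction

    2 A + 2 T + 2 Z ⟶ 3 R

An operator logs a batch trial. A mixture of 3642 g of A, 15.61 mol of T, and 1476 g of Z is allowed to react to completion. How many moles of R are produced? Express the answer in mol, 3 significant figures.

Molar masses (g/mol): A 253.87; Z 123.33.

n(A) = 3642 / 253.87 = 14.35 mol
n(T) = 15.61 mol
n(Z) = 1476 / 123.33 = 11.97 mol
n/ν for A = 14.35/2 = 7.175
n/ν for T = 15.61/2 = 7.805
n/ν for Z = 11.97/2 = 5.985
Smallest n/ν is Z → limiting reagent.
n(R) = (3/2) × 11.97 = 17.96 mol

18.0 mol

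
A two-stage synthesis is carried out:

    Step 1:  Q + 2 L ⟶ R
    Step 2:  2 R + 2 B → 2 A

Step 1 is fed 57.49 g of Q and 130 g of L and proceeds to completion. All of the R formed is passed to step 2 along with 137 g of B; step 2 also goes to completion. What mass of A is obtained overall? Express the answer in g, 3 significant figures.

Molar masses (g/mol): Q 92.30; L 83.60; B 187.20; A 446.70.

278 g

Step 1:
n(Q) = 57.49 / 92.30 = 0.6229 mol
n(L) = 130.0 / 83.60 = 1.555 mol
n/ν for Q = 0.6229/1 = 0.6229
n/ν for L = 1.555/2 = 0.7775
Smallest n/ν is Q → limiting reagent.
n(R) produced = (1/1) × 0.6229 = 0.6229 mol
Step 2:
n(R) available = 0.6229 mol
n(B) = 137.0 / 187.20 = 0.7318 mol
n/ν for R = 0.6229/2 = 0.3115
n/ν for B = 0.7318/2 = 0.3659
Smallest n/ν is R → limiting reagent.
n(A) = (2/2) × 0.6229 = 0.6229 mol
mass = 0.6229 × 446.70 = 278.2 g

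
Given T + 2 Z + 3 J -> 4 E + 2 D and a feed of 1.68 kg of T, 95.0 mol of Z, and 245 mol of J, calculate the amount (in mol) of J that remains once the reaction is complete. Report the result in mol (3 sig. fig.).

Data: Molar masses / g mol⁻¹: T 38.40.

n(T) = 1.680×1000 / 38.40 = 43.75 mol
n(Z) = 95.00 mol
n(J) = 245.0 mol
n/ν for T = 43.75/1 = 43.75
n/ν for Z = 95.00/2 = 47.50
n/ν for J = 245.0/3 = 81.67
Smallest n/ν is T → limiting reagent.
J consumed = (3/1) × 43.75 = 131.3 mol
J remaining = 245.0 − 131.3 = 113.7 mol

114 mol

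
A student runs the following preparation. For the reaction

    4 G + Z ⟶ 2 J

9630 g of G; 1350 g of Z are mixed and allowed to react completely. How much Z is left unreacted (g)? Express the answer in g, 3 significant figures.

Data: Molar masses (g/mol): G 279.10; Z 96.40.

518 g

n(G) = 9630 / 279.10 = 34.50 mol
n(Z) = 1350 / 96.40 = 14.00 mol
n/ν for G = 34.50/4 = 8.625
n/ν for Z = 14.00/1 = 14.00
Smallest n/ν is G → limiting reagent.
Z consumed = (1/4) × 34.50 = 8.625 mol
Z remaining = 14.00 − 8.625 = 5.375 mol
mass = 5.375 × 96.40 = 518.2 g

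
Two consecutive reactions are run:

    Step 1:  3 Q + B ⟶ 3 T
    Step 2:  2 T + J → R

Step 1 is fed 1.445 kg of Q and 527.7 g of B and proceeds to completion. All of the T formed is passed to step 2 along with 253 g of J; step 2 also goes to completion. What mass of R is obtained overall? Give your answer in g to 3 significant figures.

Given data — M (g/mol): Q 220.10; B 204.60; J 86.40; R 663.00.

1940 g

Step 1:
n(Q) = 1.445×1000 / 220.10 = 6.565 mol
n(B) = 527.7 / 204.60 = 2.579 mol
n/ν for Q = 6.565/3 = 2.188
n/ν for B = 2.579/1 = 2.579
Smallest n/ν is Q → limiting reagent.
n(T) produced = (3/3) × 6.565 = 6.565 mol
Step 2:
n(T) available = 6.565 mol
n(J) = 253.0 / 86.40 = 2.928 mol
n/ν for T = 6.565/2 = 3.283
n/ν for J = 2.928/1 = 2.928
Smallest n/ν is J → limiting reagent.
n(R) = (1/1) × 2.928 = 2.928 mol
mass = 2.928 × 663.00 = 1941 g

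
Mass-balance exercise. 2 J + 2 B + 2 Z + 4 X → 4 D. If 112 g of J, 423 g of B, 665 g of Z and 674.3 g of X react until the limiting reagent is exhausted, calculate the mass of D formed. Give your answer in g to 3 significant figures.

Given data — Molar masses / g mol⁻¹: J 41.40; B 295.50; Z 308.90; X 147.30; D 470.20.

n(J) = 112.0 / 41.40 = 2.705 mol
n(B) = 423.0 / 295.50 = 1.431 mol
n(Z) = 665.0 / 308.90 = 2.153 mol
n(X) = 674.3 / 147.30 = 4.578 mol
n/ν for J = 2.705/2 = 1.353
n/ν for B = 1.431/2 = 0.7155
n/ν for Z = 2.153/2 = 1.077
n/ν for X = 4.578/4 = 1.145
Smallest n/ν is B → limiting reagent.
n(D) = (4/2) × 1.431 = 2.862 mol
mass = 2.862 × 470.20 = 1346 g

1350 g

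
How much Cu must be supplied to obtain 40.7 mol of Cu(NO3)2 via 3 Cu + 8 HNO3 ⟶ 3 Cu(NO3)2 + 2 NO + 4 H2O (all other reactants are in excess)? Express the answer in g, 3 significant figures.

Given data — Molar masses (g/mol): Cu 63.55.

2590 g

n(Cu(NO3)2) = 40.70 mol
n(Cu) = (3/3) × 40.70 = 40.70 mol
mass = 40.70 × 63.55 = 2586 g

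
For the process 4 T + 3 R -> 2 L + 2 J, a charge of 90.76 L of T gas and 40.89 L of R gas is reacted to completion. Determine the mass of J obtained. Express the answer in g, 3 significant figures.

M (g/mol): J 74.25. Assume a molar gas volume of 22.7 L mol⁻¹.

89.2 g

n(T) = 90.76 / 22.7 = 3.998 mol
n(R) = 40.89 / 22.7 = 1.801 mol
n/ν for T = 3.998/4 = 0.9995
n/ν for R = 1.801/3 = 0.6003
Smallest n/ν is R → limiting reagent.
n(J) = (2/3) × 1.801 = 1.201 mol
mass = 1.201 × 74.25 = 89.17 g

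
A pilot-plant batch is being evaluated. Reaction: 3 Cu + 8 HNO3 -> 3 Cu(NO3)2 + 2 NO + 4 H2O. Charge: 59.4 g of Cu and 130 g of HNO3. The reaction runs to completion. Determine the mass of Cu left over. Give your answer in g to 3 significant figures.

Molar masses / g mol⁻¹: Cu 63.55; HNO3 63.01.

10.2 g

n(Cu) = 59.40 / 63.55 = 0.9347 mol
n(HNO3) = 130.0 / 63.01 = 2.063 mol
n/ν for Cu = 0.9347/3 = 0.3116
n/ν for HNO3 = 2.063/8 = 0.2579
Smallest n/ν is HNO3 → limiting reagent.
Cu consumed = (3/8) × 2.063 = 0.7736 mol
Cu remaining = 0.9347 − 0.7736 = 0.1611 mol
mass = 0.1611 × 63.55 = 10.24 g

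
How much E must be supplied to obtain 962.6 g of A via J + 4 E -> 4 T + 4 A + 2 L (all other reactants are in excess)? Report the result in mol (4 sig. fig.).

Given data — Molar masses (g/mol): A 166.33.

5.787 mol

n(A) = 962.6 / 166.33 = 5.787 mol
n(E) = (4/4) × 5.787 = 5.787 mol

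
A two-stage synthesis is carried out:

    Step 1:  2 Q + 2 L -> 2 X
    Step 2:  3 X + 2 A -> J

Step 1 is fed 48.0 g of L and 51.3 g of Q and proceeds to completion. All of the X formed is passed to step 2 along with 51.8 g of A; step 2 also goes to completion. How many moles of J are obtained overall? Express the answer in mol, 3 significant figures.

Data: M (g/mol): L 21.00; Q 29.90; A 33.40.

0.572 mol

Step 1:
n(L) = 48.00 / 21.00 = 2.286 mol
n(Q) = 51.30 / 29.90 = 1.716 mol
n/ν for L = 2.286/2 = 1.143
n/ν for Q = 1.716/2 = 0.8580
Smallest n/ν is Q → limiting reagent.
n(X) produced = (2/2) × 1.716 = 1.716 mol
Step 2:
n(X) available = 1.716 mol
n(A) = 51.80 / 33.40 = 1.551 mol
n/ν for X = 1.716/3 = 0.5720
n/ν for A = 1.551/2 = 0.7755
Smallest n/ν is X → limiting reagent.
n(J) = (1/3) × 1.716 = 0.5720 mol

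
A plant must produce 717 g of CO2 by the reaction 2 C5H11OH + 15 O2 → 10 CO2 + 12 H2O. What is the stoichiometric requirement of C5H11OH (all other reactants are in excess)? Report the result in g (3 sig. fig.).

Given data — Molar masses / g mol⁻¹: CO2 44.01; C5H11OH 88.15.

n(CO2) = 717 / 44.01 = 16.29 mol
n(C5H11OH) = (2/10) × 16.29 = 3.258 mol
mass = 3.258 × 88.15 = 287.2 g

287 g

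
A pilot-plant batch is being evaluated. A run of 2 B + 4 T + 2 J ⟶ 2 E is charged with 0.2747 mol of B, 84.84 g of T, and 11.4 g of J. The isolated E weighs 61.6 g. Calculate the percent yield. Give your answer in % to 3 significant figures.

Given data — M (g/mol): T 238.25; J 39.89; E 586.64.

59.0 %

n(B) = 0.2747 mol
n(T) = 84.84 / 238.25 = 0.3561 mol
n(J) = 11.40 / 39.89 = 0.2858 mol
n/ν for B = 0.2747/2 = 0.1374
n/ν for T = 0.3561/4 = 0.08903
n/ν for J = 0.2858/2 = 0.1429
Smallest n/ν is T → limiting reagent.
theoretical n(E) = (2/4) × 0.3561 = 0.1781 mol → 104.5 g
% yield = 61.6 / 104.5 × 100 = 58.95 %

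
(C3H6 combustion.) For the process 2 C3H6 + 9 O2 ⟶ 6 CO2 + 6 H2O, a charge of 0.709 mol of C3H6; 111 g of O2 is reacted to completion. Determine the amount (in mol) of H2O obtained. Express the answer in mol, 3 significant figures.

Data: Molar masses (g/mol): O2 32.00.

n(C3H6) = 0.7090 mol
n(O2) = 111.0 / 32.00 = 3.469 mol
n/ν for C3H6 = 0.7090/2 = 0.3545
n/ν for O2 = 3.469/9 = 0.3854
Smallest n/ν is C3H6 → limiting reagent.
n(H2O) = (6/2) × 0.7090 = 2.127 mol

2.13 mol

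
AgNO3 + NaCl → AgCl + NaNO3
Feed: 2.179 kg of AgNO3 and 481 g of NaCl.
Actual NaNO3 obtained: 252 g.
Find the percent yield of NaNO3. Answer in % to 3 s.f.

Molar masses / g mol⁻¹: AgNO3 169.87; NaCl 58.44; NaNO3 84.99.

36.0 %

n(AgNO3) = 2.179×1000 / 169.87 = 12.83 mol
n(NaCl) = 481.0 / 58.44 = 8.231 mol
n/ν → AgNO3: 12.83, NaCl: 8.231; NaCl is limiting.
theoretical n(NaNO3) = (1/1) × 8.231 = 8.231 mol → 699.6 g
% yield = 252 / 699.6 × 100 = 36.02 %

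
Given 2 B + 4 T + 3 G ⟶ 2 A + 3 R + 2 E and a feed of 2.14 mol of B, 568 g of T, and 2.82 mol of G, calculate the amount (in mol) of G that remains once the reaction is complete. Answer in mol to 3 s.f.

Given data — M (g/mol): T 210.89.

0.800 mol

n(B) = 2.140 mol
n(T) = 568.0 / 210.89 = 2.693 mol
n(G) = 2.820 mol
n/ν → B: 1.070, T: 0.6733, G: 0.9400; T is limiting.
G consumed = (3/4) × 2.693 = 2.020 mol
G remaining = 2.820 − 2.020 = 0.8000 mol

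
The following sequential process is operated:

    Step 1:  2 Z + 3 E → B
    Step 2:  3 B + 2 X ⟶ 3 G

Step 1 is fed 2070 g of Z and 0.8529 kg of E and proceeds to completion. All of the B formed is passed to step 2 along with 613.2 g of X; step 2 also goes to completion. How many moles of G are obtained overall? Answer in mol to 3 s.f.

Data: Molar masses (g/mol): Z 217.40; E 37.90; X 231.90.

Step 1:
n(Z) = 2070 / 217.40 = 9.522 mol
n(E) = 0.8529×1000 / 37.90 = 22.50 mol
n/ν for Z = 9.522/2 = 4.761
n/ν for E = 22.50/3 = 7.500
Smallest n/ν is Z → limiting reagent.
n(B) produced = (1/2) × 9.522 = 4.761 mol
Step 2:
n(B) available = 4.761 mol
n(X) = 613.2 / 231.90 = 2.644 mol
n/ν for B = 4.761/3 = 1.587
n/ν for X = 2.644/2 = 1.322
Smallest n/ν is X → limiting reagent.
n(G) = (3/2) × 2.644 = 3.966 mol

3.97 mol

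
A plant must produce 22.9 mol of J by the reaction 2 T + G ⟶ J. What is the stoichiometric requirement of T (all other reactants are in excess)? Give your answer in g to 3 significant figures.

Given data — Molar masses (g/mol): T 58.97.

n(J) = 22.90 mol
n(T) = (2/1) × 22.90 = 45.80 mol
mass = 45.80 × 58.97 = 2701 g

2700 g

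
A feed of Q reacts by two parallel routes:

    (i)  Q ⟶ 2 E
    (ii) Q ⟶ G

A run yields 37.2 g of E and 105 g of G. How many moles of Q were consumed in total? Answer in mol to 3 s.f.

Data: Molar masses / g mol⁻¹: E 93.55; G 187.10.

n(E) = 37.2 / 93.55 = 0.3976 mol
n(G) = 105 / 187.10 = 0.5612 mol
n(Q) via (i) = (1/2)×0.3976 = 0.1988 mol
n(Q) via (ii) = (1/1)×0.5612 = 0.5612 mol
total n(Q) = 0.1988 + 0.5612 = 0.7600 mol

0.760 mol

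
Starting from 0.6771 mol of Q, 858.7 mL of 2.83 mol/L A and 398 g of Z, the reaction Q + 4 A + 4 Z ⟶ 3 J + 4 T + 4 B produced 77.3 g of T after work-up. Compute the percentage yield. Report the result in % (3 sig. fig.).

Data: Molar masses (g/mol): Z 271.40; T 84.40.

n(Q) = 0.6771 mol
n(A) = 2.83 × 858.7/1000 = 2.430 mol
n(Z) = 398.0 / 271.40 = 1.466 mol
n/ν for Q = 0.6771/1 = 0.6771
n/ν for A = 2.430/4 = 0.6075
n/ν for Z = 1.466/4 = 0.3665
Smallest n/ν is Z → limiting reagent.
theoretical n(T) = (4/4) × 1.466 = 1.466 mol → 123.7 g
% yield = 77.3 / 123.7 × 100 = 62.49 %

62.5 %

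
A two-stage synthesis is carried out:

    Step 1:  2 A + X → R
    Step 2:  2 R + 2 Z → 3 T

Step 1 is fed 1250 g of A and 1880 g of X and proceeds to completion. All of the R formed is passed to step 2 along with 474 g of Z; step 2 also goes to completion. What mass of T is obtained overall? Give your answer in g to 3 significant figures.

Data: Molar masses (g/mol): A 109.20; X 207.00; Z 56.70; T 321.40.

Step 1:
n(A) = 1250 / 109.20 = 11.45 mol
n(X) = 1880 / 207.00 = 9.082 mol
n/ν for A = 11.45/2 = 5.725
n/ν for X = 9.082/1 = 9.082
Smallest n/ν is A → limiting reagent.
n(R) produced = (1/2) × 11.45 = 5.725 mol
Step 2:
n(R) available = 5.725 mol
n(Z) = 474.0 / 56.70 = 8.360 mol
n/ν for R = 5.725/2 = 2.863
n/ν for Z = 8.360/2 = 4.180
Smallest n/ν is R → limiting reagent.
n(T) = (3/2) × 5.725 = 8.588 mol
mass = 8.588 × 321.40 = 2760 g

2760 g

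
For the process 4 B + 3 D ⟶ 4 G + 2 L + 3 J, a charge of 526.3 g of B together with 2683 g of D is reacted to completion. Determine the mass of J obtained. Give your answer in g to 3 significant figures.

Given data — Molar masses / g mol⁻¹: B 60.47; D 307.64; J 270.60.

1770 g

n(B) = 526.3 / 60.47 = 8.703 mol
n(D) = 2683 / 307.64 = 8.721 mol
n/ν for B = 8.703/4 = 2.176
n/ν for D = 8.721/3 = 2.907
Smallest n/ν is B → limiting reagent.
n(J) = (3/4) × 8.703 = 6.527 mol
mass = 6.527 × 270.60 = 1766 g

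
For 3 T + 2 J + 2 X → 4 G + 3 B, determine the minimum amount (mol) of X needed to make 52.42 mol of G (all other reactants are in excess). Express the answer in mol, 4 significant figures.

26.21 mol

n(G) = 52.42 mol
n(X) = (2/4) × 52.42 = 26.21 mol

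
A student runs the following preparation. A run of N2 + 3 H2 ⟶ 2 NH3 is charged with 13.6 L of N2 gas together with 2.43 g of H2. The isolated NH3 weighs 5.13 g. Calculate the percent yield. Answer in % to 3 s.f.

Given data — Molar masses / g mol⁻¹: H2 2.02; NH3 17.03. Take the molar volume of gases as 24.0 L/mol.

37.6 %

n(N2) = 13.60 / 24.0 = 0.5667 mol
n(H2) = 2.430 / 2.02 = 1.203 mol
n/ν for N2 = 0.5667/1 = 0.5667
n/ν for H2 = 1.203/3 = 0.4010
Smallest n/ν is H2 → limiting reagent.
theoretical n(NH3) = (2/3) × 1.203 = 0.8020 mol → 13.66 g
% yield = 5.13 / 13.66 × 100 = 37.55 %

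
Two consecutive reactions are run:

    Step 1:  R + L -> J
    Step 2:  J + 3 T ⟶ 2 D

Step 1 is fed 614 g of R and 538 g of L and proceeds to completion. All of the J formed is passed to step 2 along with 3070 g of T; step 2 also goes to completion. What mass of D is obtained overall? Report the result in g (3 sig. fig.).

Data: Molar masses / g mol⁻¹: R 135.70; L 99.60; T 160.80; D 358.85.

3250 g

Step 1:
n(R) = 614.0 / 135.70 = 4.525 mol
n(L) = 538.0 / 99.60 = 5.402 mol
n/ν for R = 4.525/1 = 4.525
n/ν for L = 5.402/1 = 5.402
Smallest n/ν is R → limiting reagent.
n(J) produced = (1/1) × 4.525 = 4.525 mol
Step 2:
n(J) available = 4.525 mol
n(T) = 3070 / 160.80 = 19.09 mol
n/ν for J = 4.525/1 = 4.525
n/ν for T = 19.09/3 = 6.363
Smallest n/ν is J → limiting reagent.
n(D) = (2/1) × 4.525 = 9.050 mol
mass = 9.050 × 358.85 = 3248 g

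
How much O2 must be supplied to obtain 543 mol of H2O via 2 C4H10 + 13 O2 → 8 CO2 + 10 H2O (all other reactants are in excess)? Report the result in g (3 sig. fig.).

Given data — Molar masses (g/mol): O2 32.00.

n(H2O) = 543.0 mol
n(O2) = (13/10) × 543.0 = 705.9 mol
mass = 705.9 × 32.00 = 22590 g

22600 g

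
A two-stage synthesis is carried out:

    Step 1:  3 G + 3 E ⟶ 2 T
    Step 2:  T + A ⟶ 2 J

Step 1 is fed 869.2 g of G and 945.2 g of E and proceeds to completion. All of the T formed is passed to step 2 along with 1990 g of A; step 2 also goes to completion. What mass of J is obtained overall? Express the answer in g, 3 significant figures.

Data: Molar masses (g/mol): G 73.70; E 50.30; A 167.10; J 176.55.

2780 g

Step 1:
n(G) = 869.2 / 73.70 = 11.79 mol
n(E) = 945.2 / 50.30 = 18.79 mol
n/ν for G = 11.79/3 = 3.930
n/ν for E = 18.79/3 = 6.263
Smallest n/ν is G → limiting reagent.
n(T) produced = (2/3) × 11.79 = 7.860 mol
Step 2:
n(T) available = 7.860 mol
n(A) = 1990 / 167.10 = 11.91 mol
n/ν for T = 7.860/1 = 7.860
n/ν for A = 11.91/1 = 11.91
Smallest n/ν is T → limiting reagent.
n(J) = (2/1) × 7.860 = 15.72 mol
mass = 15.72 × 176.55 = 2775 g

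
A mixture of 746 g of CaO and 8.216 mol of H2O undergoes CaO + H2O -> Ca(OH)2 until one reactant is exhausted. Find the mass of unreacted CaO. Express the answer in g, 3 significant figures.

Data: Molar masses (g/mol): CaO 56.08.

285 g

n(CaO) = 746.0 / 56.08 = 13.30 mol
n(H2O) = 8.216 mol
n/ν for CaO = 13.30/1 = 13.30
n/ν for H2O = 8.216/1 = 8.216
Smallest n/ν is H2O → limiting reagent.
CaO consumed = (1/1) × 8.216 = 8.216 mol
CaO remaining = 13.30 − 8.216 = 5.084 mol
mass = 5.084 × 56.08 = 285.1 g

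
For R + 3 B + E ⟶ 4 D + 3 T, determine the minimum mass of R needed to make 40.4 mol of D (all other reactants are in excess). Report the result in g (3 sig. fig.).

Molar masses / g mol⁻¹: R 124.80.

1260 g

n(D) = 40.40 mol
n(R) = (1/4) × 40.40 = 10.10 mol
mass = 10.10 × 124.80 = 1260 g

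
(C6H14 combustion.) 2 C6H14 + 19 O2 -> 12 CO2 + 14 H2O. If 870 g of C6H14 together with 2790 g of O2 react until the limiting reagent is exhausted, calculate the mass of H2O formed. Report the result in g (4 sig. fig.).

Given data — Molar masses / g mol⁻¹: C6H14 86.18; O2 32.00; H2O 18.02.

n(C6H14) = 870.0 / 86.18 = 10.10 mol
n(O2) = 2790 / 32.00 = 87.19 mol
n/ν for C6H14 = 10.10/2 = 5.050
n/ν for O2 = 87.19/19 = 4.589
Smallest n/ν is O2 → limiting reagent.
n(H2O) = (14/19) × 87.19 = 64.25 mol
mass = 64.25 × 18.02 = 1158 g

1158 g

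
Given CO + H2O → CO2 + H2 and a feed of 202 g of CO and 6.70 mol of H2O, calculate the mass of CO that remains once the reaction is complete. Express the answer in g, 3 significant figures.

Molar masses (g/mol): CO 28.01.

14.3 g

n(CO) = 202.0 / 28.01 = 7.212 mol
n(H2O) = 6.700 mol
n/ν for CO = 7.212/1 = 7.212
n/ν for H2O = 6.700/1 = 6.700
Smallest n/ν is H2O → limiting reagent.
CO consumed = (1/1) × 6.700 = 6.700 mol
CO remaining = 7.212 − 6.700 = 0.5120 mol
mass = 0.5120 × 28.01 = 14.34 g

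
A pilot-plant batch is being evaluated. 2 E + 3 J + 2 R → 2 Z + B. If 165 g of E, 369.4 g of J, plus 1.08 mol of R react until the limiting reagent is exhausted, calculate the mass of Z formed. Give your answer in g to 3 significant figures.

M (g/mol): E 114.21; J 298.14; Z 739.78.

611 g

n(E) = 165.0 / 114.21 = 1.445 mol
n(J) = 369.4 / 298.14 = 1.239 mol
n(R) = 1.080 mol
n/ν → E: 0.7225, J: 0.4130, R: 0.5400; J is limiting.
n(Z) = (2/3) × 1.239 = 0.8260 mol
mass = 0.8260 × 739.78 = 611.1 g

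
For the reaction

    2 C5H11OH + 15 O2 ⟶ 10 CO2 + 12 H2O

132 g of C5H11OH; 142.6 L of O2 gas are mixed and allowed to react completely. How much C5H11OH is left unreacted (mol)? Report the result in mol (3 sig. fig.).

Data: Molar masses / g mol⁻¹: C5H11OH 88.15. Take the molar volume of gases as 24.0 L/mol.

0.705 mol

n(C5H11OH) = 132.0 / 88.15 = 1.497 mol
n(O2) = 142.6 / 24.0 = 5.942 mol
n/ν for C5H11OH = 1.497/2 = 0.7485
n/ν for O2 = 5.942/15 = 0.3961
Smallest n/ν is O2 → limiting reagent.
C5H11OH consumed = (2/15) × 5.942 = 0.7923 mol
C5H11OH remaining = 1.497 − 0.7923 = 0.7047 mol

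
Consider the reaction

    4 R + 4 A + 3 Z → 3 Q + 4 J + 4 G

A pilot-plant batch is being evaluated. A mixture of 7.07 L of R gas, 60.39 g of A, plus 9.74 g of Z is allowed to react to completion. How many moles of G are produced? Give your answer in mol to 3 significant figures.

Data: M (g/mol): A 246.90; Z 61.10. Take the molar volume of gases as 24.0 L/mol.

0.213 mol

n(R) = 7.070 / 24.0 = 0.2946 mol
n(A) = 60.39 / 246.90 = 0.2446 mol
n(Z) = 9.740 / 61.10 = 0.1594 mol
n/ν → R: 0.07365, A: 0.06115, Z: 0.05313; Z is limiting.
n(G) = (4/3) × 0.1594 = 0.2125 mol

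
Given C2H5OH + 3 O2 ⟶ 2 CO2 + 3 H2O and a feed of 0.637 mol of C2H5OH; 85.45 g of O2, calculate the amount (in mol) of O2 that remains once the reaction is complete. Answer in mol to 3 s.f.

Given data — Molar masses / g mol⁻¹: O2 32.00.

n(C2H5OH) = 0.6370 mol
n(O2) = 85.45 / 32.00 = 2.670 mol
n/ν for C2H5OH = 0.6370/1 = 0.6370
n/ν for O2 = 2.670/3 = 0.8900
Smallest n/ν is C2H5OH → limiting reagent.
O2 consumed = (3/1) × 0.6370 = 1.911 mol
O2 remaining = 2.670 − 1.911 = 0.7590 mol

0.759 mol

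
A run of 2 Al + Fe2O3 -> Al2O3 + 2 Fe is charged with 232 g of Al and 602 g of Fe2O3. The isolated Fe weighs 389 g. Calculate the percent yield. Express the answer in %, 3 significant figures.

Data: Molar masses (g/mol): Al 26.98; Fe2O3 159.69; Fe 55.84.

92.4 %

n(Al) = 232.0 / 26.98 = 8.599 mol
n(Fe2O3) = 602.0 / 159.69 = 3.770 mol
n/ν for Al = 8.599/2 = 4.300
n/ν for Fe2O3 = 3.770/1 = 3.770
Smallest n/ν is Fe2O3 → limiting reagent.
theoretical n(Fe) = (2/1) × 3.770 = 7.540 mol → 421.0 g
% yield = 389 / 421.0 × 100 = 92.40 %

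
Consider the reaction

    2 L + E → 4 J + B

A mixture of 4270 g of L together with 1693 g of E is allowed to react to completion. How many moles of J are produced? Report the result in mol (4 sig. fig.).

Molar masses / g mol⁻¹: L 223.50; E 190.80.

35.49 mol

n(L) = 4270 / 223.50 = 19.11 mol
n(E) = 1693 / 190.80 = 8.873 mol
n/ν for L = 19.11/2 = 9.555
n/ν for E = 8.873/1 = 8.873
Smallest n/ν is E → limiting reagent.
n(J) = (4/1) × 8.873 = 35.49 mol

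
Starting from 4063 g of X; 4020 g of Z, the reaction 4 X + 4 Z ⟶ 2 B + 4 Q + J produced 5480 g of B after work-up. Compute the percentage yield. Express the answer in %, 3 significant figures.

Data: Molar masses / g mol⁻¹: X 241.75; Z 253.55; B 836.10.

82.7 %

n(X) = 4063 / 241.75 = 16.81 mol
n(Z) = 4020 / 253.55 = 15.85 mol
n/ν for X = 16.81/4 = 4.203
n/ν for Z = 15.85/4 = 3.963
Smallest n/ν is Z → limiting reagent.
theoretical n(B) = (2/4) × 15.85 = 7.925 mol → 6626 g
% yield = 5480 / 6626 × 100 = 82.70 %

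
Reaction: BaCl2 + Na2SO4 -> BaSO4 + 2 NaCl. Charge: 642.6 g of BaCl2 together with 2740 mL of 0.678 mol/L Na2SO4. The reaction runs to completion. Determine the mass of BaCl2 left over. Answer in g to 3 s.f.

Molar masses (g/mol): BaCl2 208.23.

n(BaCl2) = 642.6 / 208.23 = 3.086 mol
n(Na2SO4) = 0.678 × 2740/1000 = 1.858 mol
n/ν for BaCl2 = 3.086/1 = 3.086
n/ν for Na2SO4 = 1.858/1 = 1.858
Smallest n/ν is Na2SO4 → limiting reagent.
BaCl2 consumed = (1/1) × 1.858 = 1.858 mol
BaCl2 remaining = 3.086 − 1.858 = 1.228 mol
mass = 1.228 × 208.23 = 255.7 g

256 g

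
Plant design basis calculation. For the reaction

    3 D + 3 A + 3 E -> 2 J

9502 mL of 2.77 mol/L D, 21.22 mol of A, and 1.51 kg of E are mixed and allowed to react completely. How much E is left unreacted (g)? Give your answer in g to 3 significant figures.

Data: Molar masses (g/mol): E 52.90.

387 g

n(D) = 2.77 × 9502/1000 = 26.32 mol
n(A) = 21.22 mol
n(E) = 1.510×1000 / 52.90 = 28.54 mol
n/ν → D: 8.773, A: 7.073, E: 9.513; A is limiting.
E consumed = (3/3) × 21.22 = 21.22 mol
E remaining = 28.54 − 21.22 = 7.320 mol
mass = 7.320 × 52.90 = 387.2 g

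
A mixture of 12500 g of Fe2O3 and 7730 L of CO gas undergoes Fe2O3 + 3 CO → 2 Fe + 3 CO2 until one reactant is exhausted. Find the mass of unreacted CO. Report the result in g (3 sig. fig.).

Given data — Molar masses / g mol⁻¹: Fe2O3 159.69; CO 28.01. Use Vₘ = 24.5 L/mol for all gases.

n(Fe2O3) = 12500 / 159.69 = 78.28 mol
n(CO) = 7730 / 24.5 = 315.5 mol
n/ν for Fe2O3 = 78.28/1 = 78.28
n/ν for CO = 315.5/3 = 105.2
Smallest n/ν is Fe2O3 → limiting reagent.
CO consumed = (3/1) × 78.28 = 234.8 mol
CO remaining = 315.5 − 234.8 = 80.70 mol
mass = 80.70 × 28.01 = 2260 g

2260 g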